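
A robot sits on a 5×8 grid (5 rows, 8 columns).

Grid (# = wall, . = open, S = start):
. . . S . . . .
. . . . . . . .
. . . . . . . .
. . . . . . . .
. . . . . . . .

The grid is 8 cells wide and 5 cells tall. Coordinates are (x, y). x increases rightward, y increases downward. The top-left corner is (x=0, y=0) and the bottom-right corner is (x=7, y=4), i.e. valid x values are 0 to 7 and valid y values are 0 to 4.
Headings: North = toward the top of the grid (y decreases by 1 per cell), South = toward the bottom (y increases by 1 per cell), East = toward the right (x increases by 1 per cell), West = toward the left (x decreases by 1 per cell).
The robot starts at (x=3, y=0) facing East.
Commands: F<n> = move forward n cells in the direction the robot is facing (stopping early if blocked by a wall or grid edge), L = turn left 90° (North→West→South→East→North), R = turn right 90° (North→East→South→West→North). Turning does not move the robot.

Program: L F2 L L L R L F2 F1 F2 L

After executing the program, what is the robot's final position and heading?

Start: (x=3, y=0), facing East
  L: turn left, now facing North
  F2: move forward 0/2 (blocked), now at (x=3, y=0)
  L: turn left, now facing West
  L: turn left, now facing South
  L: turn left, now facing East
  R: turn right, now facing South
  L: turn left, now facing East
  F2: move forward 2, now at (x=5, y=0)
  F1: move forward 1, now at (x=6, y=0)
  F2: move forward 1/2 (blocked), now at (x=7, y=0)
  L: turn left, now facing North
Final: (x=7, y=0), facing North

Answer: Final position: (x=7, y=0), facing North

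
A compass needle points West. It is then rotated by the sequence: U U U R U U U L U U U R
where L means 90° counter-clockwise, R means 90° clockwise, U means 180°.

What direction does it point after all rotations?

Start: West
  U (U-turn (180°)) -> East
  U (U-turn (180°)) -> West
  U (U-turn (180°)) -> East
  R (right (90° clockwise)) -> South
  U (U-turn (180°)) -> North
  U (U-turn (180°)) -> South
  U (U-turn (180°)) -> North
  L (left (90° counter-clockwise)) -> West
  U (U-turn (180°)) -> East
  U (U-turn (180°)) -> West
  U (U-turn (180°)) -> East
  R (right (90° clockwise)) -> South
Final: South

Answer: Final heading: South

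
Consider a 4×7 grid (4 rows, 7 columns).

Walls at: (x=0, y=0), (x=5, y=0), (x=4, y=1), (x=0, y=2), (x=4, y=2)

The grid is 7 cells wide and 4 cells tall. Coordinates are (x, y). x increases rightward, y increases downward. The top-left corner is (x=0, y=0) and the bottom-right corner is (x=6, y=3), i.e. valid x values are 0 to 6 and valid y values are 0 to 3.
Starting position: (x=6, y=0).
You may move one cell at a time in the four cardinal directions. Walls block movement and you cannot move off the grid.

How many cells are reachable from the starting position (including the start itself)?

Answer: Reachable cells: 23

Derivation:
BFS flood-fill from (x=6, y=0):
  Distance 0: (x=6, y=0)
  Distance 1: (x=6, y=1)
  Distance 2: (x=5, y=1), (x=6, y=2)
  Distance 3: (x=5, y=2), (x=6, y=3)
  Distance 4: (x=5, y=3)
  Distance 5: (x=4, y=3)
  Distance 6: (x=3, y=3)
  Distance 7: (x=3, y=2), (x=2, y=3)
  Distance 8: (x=3, y=1), (x=2, y=2), (x=1, y=3)
  Distance 9: (x=3, y=0), (x=2, y=1), (x=1, y=2), (x=0, y=3)
  Distance 10: (x=2, y=0), (x=4, y=0), (x=1, y=1)
  Distance 11: (x=1, y=0), (x=0, y=1)
Total reachable: 23 (grid has 23 open cells total)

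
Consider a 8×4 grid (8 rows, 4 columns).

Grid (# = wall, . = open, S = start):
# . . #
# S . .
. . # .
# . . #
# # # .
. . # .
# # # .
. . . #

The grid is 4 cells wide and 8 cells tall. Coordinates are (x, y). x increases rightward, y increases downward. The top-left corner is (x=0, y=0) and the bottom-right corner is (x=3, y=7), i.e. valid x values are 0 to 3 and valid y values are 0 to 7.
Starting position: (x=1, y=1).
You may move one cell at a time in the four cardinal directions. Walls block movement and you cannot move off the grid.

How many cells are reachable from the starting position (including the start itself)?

Answer: Reachable cells: 10

Derivation:
BFS flood-fill from (x=1, y=1):
  Distance 0: (x=1, y=1)
  Distance 1: (x=1, y=0), (x=2, y=1), (x=1, y=2)
  Distance 2: (x=2, y=0), (x=3, y=1), (x=0, y=2), (x=1, y=3)
  Distance 3: (x=3, y=2), (x=2, y=3)
Total reachable: 10 (grid has 18 open cells total)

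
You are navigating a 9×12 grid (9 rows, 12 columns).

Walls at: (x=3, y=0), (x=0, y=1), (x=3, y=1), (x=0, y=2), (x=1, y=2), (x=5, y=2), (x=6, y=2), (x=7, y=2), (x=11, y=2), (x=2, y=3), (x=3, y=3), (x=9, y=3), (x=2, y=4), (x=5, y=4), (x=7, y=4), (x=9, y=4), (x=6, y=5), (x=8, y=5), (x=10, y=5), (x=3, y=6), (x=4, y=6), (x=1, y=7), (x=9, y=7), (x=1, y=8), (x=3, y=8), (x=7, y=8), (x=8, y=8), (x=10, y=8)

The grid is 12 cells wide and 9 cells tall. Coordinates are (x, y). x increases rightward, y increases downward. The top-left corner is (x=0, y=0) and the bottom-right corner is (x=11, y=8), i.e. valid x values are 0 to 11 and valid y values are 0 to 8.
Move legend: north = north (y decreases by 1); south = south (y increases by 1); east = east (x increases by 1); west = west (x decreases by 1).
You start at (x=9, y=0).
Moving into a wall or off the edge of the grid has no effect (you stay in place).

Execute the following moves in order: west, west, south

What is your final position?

Answer: Final position: (x=7, y=1)

Derivation:
Start: (x=9, y=0)
  west (west): (x=9, y=0) -> (x=8, y=0)
  west (west): (x=8, y=0) -> (x=7, y=0)
  south (south): (x=7, y=0) -> (x=7, y=1)
Final: (x=7, y=1)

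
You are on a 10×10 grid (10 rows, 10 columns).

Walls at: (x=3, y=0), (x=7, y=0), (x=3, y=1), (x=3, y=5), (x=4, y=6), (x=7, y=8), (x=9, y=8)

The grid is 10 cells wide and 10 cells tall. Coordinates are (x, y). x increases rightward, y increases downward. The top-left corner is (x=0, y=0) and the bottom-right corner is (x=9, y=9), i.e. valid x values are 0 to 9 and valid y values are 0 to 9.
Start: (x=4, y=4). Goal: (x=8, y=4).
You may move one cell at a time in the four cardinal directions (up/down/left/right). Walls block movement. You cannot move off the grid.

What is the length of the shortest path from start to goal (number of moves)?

BFS from (x=4, y=4) until reaching (x=8, y=4):
  Distance 0: (x=4, y=4)
  Distance 1: (x=4, y=3), (x=3, y=4), (x=5, y=4), (x=4, y=5)
  Distance 2: (x=4, y=2), (x=3, y=3), (x=5, y=3), (x=2, y=4), (x=6, y=4), (x=5, y=5)
  Distance 3: (x=4, y=1), (x=3, y=2), (x=5, y=2), (x=2, y=3), (x=6, y=3), (x=1, y=4), (x=7, y=4), (x=2, y=5), (x=6, y=5), (x=5, y=6)
  Distance 4: (x=4, y=0), (x=5, y=1), (x=2, y=2), (x=6, y=2), (x=1, y=3), (x=7, y=3), (x=0, y=4), (x=8, y=4), (x=1, y=5), (x=7, y=5), (x=2, y=6), (x=6, y=6), (x=5, y=7)  <- goal reached here
One shortest path (4 moves): (x=4, y=4) -> (x=5, y=4) -> (x=6, y=4) -> (x=7, y=4) -> (x=8, y=4)

Answer: Shortest path length: 4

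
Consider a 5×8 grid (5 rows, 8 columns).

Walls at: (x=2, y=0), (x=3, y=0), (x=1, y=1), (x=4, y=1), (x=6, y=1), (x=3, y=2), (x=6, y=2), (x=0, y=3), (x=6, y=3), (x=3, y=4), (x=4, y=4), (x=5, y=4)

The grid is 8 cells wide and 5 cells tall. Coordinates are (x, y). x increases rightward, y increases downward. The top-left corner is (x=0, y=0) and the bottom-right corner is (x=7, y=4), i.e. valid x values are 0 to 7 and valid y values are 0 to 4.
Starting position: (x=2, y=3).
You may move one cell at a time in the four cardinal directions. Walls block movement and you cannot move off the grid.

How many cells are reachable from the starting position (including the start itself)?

BFS flood-fill from (x=2, y=3):
  Distance 0: (x=2, y=3)
  Distance 1: (x=2, y=2), (x=1, y=3), (x=3, y=3), (x=2, y=4)
  Distance 2: (x=2, y=1), (x=1, y=2), (x=4, y=3), (x=1, y=4)
  Distance 3: (x=3, y=1), (x=0, y=2), (x=4, y=2), (x=5, y=3), (x=0, y=4)
  Distance 4: (x=0, y=1), (x=5, y=2)
  Distance 5: (x=0, y=0), (x=5, y=1)
  Distance 6: (x=1, y=0), (x=5, y=0)
  Distance 7: (x=4, y=0), (x=6, y=0)
  Distance 8: (x=7, y=0)
  Distance 9: (x=7, y=1)
  Distance 10: (x=7, y=2)
  Distance 11: (x=7, y=3)
  Distance 12: (x=7, y=4)
  Distance 13: (x=6, y=4)
Total reachable: 28 (grid has 28 open cells total)

Answer: Reachable cells: 28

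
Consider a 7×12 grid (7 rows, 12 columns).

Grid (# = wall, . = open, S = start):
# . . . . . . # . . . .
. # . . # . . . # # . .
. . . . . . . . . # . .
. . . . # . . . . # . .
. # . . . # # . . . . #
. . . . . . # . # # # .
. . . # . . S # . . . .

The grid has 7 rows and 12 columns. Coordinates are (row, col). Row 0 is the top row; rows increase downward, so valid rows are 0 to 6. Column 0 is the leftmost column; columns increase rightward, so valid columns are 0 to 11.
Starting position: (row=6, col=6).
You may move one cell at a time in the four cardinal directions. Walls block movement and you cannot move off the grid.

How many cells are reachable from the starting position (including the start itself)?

BFS flood-fill from (row=6, col=6):
  Distance 0: (row=6, col=6)
  Distance 1: (row=6, col=5)
  Distance 2: (row=5, col=5), (row=6, col=4)
  Distance 3: (row=5, col=4)
  Distance 4: (row=4, col=4), (row=5, col=3)
  Distance 5: (row=4, col=3), (row=5, col=2)
  Distance 6: (row=3, col=3), (row=4, col=2), (row=5, col=1), (row=6, col=2)
  Distance 7: (row=2, col=3), (row=3, col=2), (row=5, col=0), (row=6, col=1)
  Distance 8: (row=1, col=3), (row=2, col=2), (row=2, col=4), (row=3, col=1), (row=4, col=0), (row=6, col=0)
  Distance 9: (row=0, col=3), (row=1, col=2), (row=2, col=1), (row=2, col=5), (row=3, col=0)
  Distance 10: (row=0, col=2), (row=0, col=4), (row=1, col=5), (row=2, col=0), (row=2, col=6), (row=3, col=5)
  Distance 11: (row=0, col=1), (row=0, col=5), (row=1, col=0), (row=1, col=6), (row=2, col=7), (row=3, col=6)
  Distance 12: (row=0, col=6), (row=1, col=7), (row=2, col=8), (row=3, col=7)
  Distance 13: (row=3, col=8), (row=4, col=7)
  Distance 14: (row=4, col=8), (row=5, col=7)
  Distance 15: (row=4, col=9)
  Distance 16: (row=4, col=10)
  Distance 17: (row=3, col=10)
  Distance 18: (row=2, col=10), (row=3, col=11)
  Distance 19: (row=1, col=10), (row=2, col=11)
  Distance 20: (row=0, col=10), (row=1, col=11)
  Distance 21: (row=0, col=9), (row=0, col=11)
  Distance 22: (row=0, col=8)
Total reachable: 60 (grid has 65 open cells total)

Answer: Reachable cells: 60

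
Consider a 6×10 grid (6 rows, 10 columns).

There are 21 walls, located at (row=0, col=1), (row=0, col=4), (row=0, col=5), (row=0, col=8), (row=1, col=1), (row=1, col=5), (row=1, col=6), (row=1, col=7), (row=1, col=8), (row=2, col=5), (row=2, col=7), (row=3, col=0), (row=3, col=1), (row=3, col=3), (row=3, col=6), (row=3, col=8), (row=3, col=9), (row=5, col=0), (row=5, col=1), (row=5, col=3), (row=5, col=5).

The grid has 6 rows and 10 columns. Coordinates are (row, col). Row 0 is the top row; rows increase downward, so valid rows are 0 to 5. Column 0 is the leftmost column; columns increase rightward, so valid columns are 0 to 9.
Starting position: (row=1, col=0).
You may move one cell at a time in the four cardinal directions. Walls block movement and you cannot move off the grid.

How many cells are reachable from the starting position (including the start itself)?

Answer: Reachable cells: 32

Derivation:
BFS flood-fill from (row=1, col=0):
  Distance 0: (row=1, col=0)
  Distance 1: (row=0, col=0), (row=2, col=0)
  Distance 2: (row=2, col=1)
  Distance 3: (row=2, col=2)
  Distance 4: (row=1, col=2), (row=2, col=3), (row=3, col=2)
  Distance 5: (row=0, col=2), (row=1, col=3), (row=2, col=4), (row=4, col=2)
  Distance 6: (row=0, col=3), (row=1, col=4), (row=3, col=4), (row=4, col=1), (row=4, col=3), (row=5, col=2)
  Distance 7: (row=3, col=5), (row=4, col=0), (row=4, col=4)
  Distance 8: (row=4, col=5), (row=5, col=4)
  Distance 9: (row=4, col=6)
  Distance 10: (row=4, col=7), (row=5, col=6)
  Distance 11: (row=3, col=7), (row=4, col=8), (row=5, col=7)
  Distance 12: (row=4, col=9), (row=5, col=8)
  Distance 13: (row=5, col=9)
Total reachable: 32 (grid has 39 open cells total)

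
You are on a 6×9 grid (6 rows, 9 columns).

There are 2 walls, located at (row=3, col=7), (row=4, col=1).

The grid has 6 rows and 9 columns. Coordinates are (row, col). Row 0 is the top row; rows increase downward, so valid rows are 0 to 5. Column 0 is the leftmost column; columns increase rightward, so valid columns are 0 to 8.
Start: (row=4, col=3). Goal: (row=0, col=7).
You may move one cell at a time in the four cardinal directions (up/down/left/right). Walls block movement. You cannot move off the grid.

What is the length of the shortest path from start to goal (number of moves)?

Answer: Shortest path length: 8

Derivation:
BFS from (row=4, col=3) until reaching (row=0, col=7):
  Distance 0: (row=4, col=3)
  Distance 1: (row=3, col=3), (row=4, col=2), (row=4, col=4), (row=5, col=3)
  Distance 2: (row=2, col=3), (row=3, col=2), (row=3, col=4), (row=4, col=5), (row=5, col=2), (row=5, col=4)
  Distance 3: (row=1, col=3), (row=2, col=2), (row=2, col=4), (row=3, col=1), (row=3, col=5), (row=4, col=6), (row=5, col=1), (row=5, col=5)
  Distance 4: (row=0, col=3), (row=1, col=2), (row=1, col=4), (row=2, col=1), (row=2, col=5), (row=3, col=0), (row=3, col=6), (row=4, col=7), (row=5, col=0), (row=5, col=6)
  Distance 5: (row=0, col=2), (row=0, col=4), (row=1, col=1), (row=1, col=5), (row=2, col=0), (row=2, col=6), (row=4, col=0), (row=4, col=8), (row=5, col=7)
  Distance 6: (row=0, col=1), (row=0, col=5), (row=1, col=0), (row=1, col=6), (row=2, col=7), (row=3, col=8), (row=5, col=8)
  Distance 7: (row=0, col=0), (row=0, col=6), (row=1, col=7), (row=2, col=8)
  Distance 8: (row=0, col=7), (row=1, col=8)  <- goal reached here
One shortest path (8 moves): (row=4, col=3) -> (row=4, col=4) -> (row=4, col=5) -> (row=4, col=6) -> (row=3, col=6) -> (row=2, col=6) -> (row=2, col=7) -> (row=1, col=7) -> (row=0, col=7)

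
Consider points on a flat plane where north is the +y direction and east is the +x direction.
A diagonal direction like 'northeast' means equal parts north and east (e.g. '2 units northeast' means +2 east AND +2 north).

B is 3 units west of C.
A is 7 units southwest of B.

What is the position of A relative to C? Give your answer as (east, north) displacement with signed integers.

Answer: A is at (east=-10, north=-7) relative to C.

Derivation:
Place C at the origin (east=0, north=0).
  B is 3 units west of C: delta (east=-3, north=+0); B at (east=-3, north=0).
  A is 7 units southwest of B: delta (east=-7, north=-7); A at (east=-10, north=-7).
Therefore A relative to C: (east=-10, north=-7).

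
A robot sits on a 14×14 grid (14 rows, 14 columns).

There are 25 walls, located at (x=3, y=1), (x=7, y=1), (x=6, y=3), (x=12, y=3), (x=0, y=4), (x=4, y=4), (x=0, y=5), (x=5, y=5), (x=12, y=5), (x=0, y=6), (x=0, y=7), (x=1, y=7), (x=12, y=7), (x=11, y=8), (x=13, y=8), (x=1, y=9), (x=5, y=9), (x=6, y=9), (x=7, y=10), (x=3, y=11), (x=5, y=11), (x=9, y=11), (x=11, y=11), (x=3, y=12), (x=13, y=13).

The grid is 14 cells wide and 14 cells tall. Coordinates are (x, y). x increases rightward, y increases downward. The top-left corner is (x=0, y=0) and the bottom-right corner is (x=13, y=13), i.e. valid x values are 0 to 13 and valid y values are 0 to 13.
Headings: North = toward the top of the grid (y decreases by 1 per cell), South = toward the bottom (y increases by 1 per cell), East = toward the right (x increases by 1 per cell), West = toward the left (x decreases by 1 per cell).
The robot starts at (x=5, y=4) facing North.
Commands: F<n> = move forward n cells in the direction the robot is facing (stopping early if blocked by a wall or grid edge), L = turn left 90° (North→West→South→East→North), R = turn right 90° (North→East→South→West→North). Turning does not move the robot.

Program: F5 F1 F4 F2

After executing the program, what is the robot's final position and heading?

Answer: Final position: (x=5, y=0), facing North

Derivation:
Start: (x=5, y=4), facing North
  F5: move forward 4/5 (blocked), now at (x=5, y=0)
  F1: move forward 0/1 (blocked), now at (x=5, y=0)
  F4: move forward 0/4 (blocked), now at (x=5, y=0)
  F2: move forward 0/2 (blocked), now at (x=5, y=0)
Final: (x=5, y=0), facing North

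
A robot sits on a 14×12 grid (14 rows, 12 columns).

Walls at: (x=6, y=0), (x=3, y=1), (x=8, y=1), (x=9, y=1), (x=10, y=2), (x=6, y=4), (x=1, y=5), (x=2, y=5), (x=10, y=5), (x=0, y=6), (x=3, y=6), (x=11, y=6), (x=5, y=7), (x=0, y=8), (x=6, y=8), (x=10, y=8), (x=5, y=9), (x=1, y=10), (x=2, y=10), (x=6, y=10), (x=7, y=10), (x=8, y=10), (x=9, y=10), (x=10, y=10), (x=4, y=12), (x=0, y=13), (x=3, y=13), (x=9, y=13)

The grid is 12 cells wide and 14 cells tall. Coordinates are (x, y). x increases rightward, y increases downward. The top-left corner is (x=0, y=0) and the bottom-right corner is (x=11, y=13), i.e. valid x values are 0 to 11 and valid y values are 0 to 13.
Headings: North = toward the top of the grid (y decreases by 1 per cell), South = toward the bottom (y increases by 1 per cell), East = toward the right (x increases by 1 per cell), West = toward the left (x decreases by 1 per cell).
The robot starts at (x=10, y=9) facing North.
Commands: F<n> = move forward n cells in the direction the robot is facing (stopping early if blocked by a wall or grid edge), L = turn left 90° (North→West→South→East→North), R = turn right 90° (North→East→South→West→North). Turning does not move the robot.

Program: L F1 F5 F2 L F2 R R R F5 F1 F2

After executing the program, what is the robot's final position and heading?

Start: (x=10, y=9), facing North
  L: turn left, now facing West
  F1: move forward 1, now at (x=9, y=9)
  F5: move forward 3/5 (blocked), now at (x=6, y=9)
  F2: move forward 0/2 (blocked), now at (x=6, y=9)
  L: turn left, now facing South
  F2: move forward 0/2 (blocked), now at (x=6, y=9)
  R: turn right, now facing West
  R: turn right, now facing North
  R: turn right, now facing East
  F5: move forward 5, now at (x=11, y=9)
  F1: move forward 0/1 (blocked), now at (x=11, y=9)
  F2: move forward 0/2 (blocked), now at (x=11, y=9)
Final: (x=11, y=9), facing East

Answer: Final position: (x=11, y=9), facing East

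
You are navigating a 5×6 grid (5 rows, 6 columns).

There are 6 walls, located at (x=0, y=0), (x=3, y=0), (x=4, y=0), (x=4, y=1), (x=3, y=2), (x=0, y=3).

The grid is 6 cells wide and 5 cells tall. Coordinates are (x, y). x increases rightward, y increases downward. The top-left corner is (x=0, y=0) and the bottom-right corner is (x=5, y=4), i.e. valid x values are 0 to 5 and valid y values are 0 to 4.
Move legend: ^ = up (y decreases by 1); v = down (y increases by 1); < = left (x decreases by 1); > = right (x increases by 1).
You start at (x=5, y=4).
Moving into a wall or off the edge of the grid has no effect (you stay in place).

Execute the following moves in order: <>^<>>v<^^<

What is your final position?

Answer: Final position: (x=4, y=2)

Derivation:
Start: (x=5, y=4)
  < (left): (x=5, y=4) -> (x=4, y=4)
  > (right): (x=4, y=4) -> (x=5, y=4)
  ^ (up): (x=5, y=4) -> (x=5, y=3)
  < (left): (x=5, y=3) -> (x=4, y=3)
  > (right): (x=4, y=3) -> (x=5, y=3)
  > (right): blocked, stay at (x=5, y=3)
  v (down): (x=5, y=3) -> (x=5, y=4)
  < (left): (x=5, y=4) -> (x=4, y=4)
  ^ (up): (x=4, y=4) -> (x=4, y=3)
  ^ (up): (x=4, y=3) -> (x=4, y=2)
  < (left): blocked, stay at (x=4, y=2)
Final: (x=4, y=2)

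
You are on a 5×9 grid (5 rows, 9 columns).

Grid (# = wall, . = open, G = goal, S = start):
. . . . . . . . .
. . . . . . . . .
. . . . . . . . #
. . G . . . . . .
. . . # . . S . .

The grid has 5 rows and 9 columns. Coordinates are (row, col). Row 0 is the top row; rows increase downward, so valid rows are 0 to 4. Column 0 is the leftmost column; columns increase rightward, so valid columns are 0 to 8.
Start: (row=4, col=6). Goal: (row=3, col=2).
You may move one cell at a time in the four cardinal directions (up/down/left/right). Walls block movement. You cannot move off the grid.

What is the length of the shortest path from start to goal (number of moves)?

BFS from (row=4, col=6) until reaching (row=3, col=2):
  Distance 0: (row=4, col=6)
  Distance 1: (row=3, col=6), (row=4, col=5), (row=4, col=7)
  Distance 2: (row=2, col=6), (row=3, col=5), (row=3, col=7), (row=4, col=4), (row=4, col=8)
  Distance 3: (row=1, col=6), (row=2, col=5), (row=2, col=7), (row=3, col=4), (row=3, col=8)
  Distance 4: (row=0, col=6), (row=1, col=5), (row=1, col=7), (row=2, col=4), (row=3, col=3)
  Distance 5: (row=0, col=5), (row=0, col=7), (row=1, col=4), (row=1, col=8), (row=2, col=3), (row=3, col=2)  <- goal reached here
One shortest path (5 moves): (row=4, col=6) -> (row=4, col=5) -> (row=4, col=4) -> (row=3, col=4) -> (row=3, col=3) -> (row=3, col=2)

Answer: Shortest path length: 5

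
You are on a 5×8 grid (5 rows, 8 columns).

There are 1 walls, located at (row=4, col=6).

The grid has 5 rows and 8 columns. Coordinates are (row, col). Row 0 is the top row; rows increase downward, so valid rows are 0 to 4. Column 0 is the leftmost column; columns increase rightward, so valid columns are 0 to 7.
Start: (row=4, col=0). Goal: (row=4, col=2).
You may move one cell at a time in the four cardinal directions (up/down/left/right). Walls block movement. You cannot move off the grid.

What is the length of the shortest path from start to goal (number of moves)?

BFS from (row=4, col=0) until reaching (row=4, col=2):
  Distance 0: (row=4, col=0)
  Distance 1: (row=3, col=0), (row=4, col=1)
  Distance 2: (row=2, col=0), (row=3, col=1), (row=4, col=2)  <- goal reached here
One shortest path (2 moves): (row=4, col=0) -> (row=4, col=1) -> (row=4, col=2)

Answer: Shortest path length: 2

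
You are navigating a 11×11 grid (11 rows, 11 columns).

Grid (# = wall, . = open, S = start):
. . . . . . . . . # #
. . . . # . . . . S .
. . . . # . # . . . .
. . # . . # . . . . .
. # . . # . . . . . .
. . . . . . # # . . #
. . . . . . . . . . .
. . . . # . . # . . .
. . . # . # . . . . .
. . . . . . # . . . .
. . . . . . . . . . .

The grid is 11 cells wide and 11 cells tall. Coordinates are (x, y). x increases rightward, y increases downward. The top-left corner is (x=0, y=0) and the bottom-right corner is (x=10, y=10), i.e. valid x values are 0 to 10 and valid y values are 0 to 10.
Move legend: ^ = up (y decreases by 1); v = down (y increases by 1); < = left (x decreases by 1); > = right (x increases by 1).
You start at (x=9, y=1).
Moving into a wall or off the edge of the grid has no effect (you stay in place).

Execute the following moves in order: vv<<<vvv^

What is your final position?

Start: (x=9, y=1)
  v (down): (x=9, y=1) -> (x=9, y=2)
  v (down): (x=9, y=2) -> (x=9, y=3)
  < (left): (x=9, y=3) -> (x=8, y=3)
  < (left): (x=8, y=3) -> (x=7, y=3)
  < (left): (x=7, y=3) -> (x=6, y=3)
  v (down): (x=6, y=3) -> (x=6, y=4)
  v (down): blocked, stay at (x=6, y=4)
  v (down): blocked, stay at (x=6, y=4)
  ^ (up): (x=6, y=4) -> (x=6, y=3)
Final: (x=6, y=3)

Answer: Final position: (x=6, y=3)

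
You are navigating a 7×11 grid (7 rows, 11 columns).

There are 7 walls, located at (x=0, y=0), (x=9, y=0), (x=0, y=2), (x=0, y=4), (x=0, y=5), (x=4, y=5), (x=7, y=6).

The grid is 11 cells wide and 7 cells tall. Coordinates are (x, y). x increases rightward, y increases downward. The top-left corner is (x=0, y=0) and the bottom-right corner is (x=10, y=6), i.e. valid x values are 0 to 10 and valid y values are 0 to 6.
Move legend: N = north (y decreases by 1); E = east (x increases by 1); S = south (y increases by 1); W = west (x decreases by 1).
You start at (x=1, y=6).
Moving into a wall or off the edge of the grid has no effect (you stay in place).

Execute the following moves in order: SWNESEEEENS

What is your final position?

Start: (x=1, y=6)
  S (south): blocked, stay at (x=1, y=6)
  W (west): (x=1, y=6) -> (x=0, y=6)
  N (north): blocked, stay at (x=0, y=6)
  E (east): (x=0, y=6) -> (x=1, y=6)
  S (south): blocked, stay at (x=1, y=6)
  E (east): (x=1, y=6) -> (x=2, y=6)
  E (east): (x=2, y=6) -> (x=3, y=6)
  E (east): (x=3, y=6) -> (x=4, y=6)
  E (east): (x=4, y=6) -> (x=5, y=6)
  N (north): (x=5, y=6) -> (x=5, y=5)
  S (south): (x=5, y=5) -> (x=5, y=6)
Final: (x=5, y=6)

Answer: Final position: (x=5, y=6)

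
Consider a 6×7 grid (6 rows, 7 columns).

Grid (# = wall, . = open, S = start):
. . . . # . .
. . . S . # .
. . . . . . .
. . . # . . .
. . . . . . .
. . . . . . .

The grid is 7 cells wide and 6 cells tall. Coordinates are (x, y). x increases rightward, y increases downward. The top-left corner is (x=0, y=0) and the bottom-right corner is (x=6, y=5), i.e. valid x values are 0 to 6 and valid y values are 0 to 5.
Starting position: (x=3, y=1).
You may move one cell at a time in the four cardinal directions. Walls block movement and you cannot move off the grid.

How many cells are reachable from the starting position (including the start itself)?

Answer: Reachable cells: 39

Derivation:
BFS flood-fill from (x=3, y=1):
  Distance 0: (x=3, y=1)
  Distance 1: (x=3, y=0), (x=2, y=1), (x=4, y=1), (x=3, y=2)
  Distance 2: (x=2, y=0), (x=1, y=1), (x=2, y=2), (x=4, y=2)
  Distance 3: (x=1, y=0), (x=0, y=1), (x=1, y=2), (x=5, y=2), (x=2, y=3), (x=4, y=3)
  Distance 4: (x=0, y=0), (x=0, y=2), (x=6, y=2), (x=1, y=3), (x=5, y=3), (x=2, y=4), (x=4, y=4)
  Distance 5: (x=6, y=1), (x=0, y=3), (x=6, y=3), (x=1, y=4), (x=3, y=4), (x=5, y=4), (x=2, y=5), (x=4, y=5)
  Distance 6: (x=6, y=0), (x=0, y=4), (x=6, y=4), (x=1, y=5), (x=3, y=5), (x=5, y=5)
  Distance 7: (x=5, y=0), (x=0, y=5), (x=6, y=5)
Total reachable: 39 (grid has 39 open cells total)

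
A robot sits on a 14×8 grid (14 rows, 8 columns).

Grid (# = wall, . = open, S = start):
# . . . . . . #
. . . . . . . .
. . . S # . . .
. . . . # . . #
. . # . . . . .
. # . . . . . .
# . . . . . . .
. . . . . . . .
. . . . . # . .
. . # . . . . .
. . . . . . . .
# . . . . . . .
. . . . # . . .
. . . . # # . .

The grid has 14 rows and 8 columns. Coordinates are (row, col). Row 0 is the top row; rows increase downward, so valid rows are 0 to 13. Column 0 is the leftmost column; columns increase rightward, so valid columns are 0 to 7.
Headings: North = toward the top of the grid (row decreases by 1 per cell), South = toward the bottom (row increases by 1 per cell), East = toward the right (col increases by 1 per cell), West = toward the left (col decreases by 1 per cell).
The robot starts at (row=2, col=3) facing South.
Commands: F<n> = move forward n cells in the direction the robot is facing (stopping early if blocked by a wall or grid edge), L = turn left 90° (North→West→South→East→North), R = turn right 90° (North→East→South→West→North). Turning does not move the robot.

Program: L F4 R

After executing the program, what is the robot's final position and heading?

Answer: Final position: (row=2, col=3), facing South

Derivation:
Start: (row=2, col=3), facing South
  L: turn left, now facing East
  F4: move forward 0/4 (blocked), now at (row=2, col=3)
  R: turn right, now facing South
Final: (row=2, col=3), facing South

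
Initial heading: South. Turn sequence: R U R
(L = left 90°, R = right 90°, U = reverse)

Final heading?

Start: South
  R (right (90° clockwise)) -> West
  U (U-turn (180°)) -> East
  R (right (90° clockwise)) -> South
Final: South

Answer: Final heading: South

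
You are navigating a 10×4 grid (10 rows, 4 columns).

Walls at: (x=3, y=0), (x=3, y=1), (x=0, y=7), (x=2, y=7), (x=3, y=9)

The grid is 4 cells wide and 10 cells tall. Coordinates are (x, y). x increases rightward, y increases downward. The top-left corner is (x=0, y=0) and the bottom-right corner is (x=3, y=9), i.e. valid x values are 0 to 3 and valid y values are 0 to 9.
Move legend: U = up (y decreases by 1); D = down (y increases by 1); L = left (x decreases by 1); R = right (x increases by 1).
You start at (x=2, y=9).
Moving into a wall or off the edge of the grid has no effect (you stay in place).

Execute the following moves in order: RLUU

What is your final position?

Answer: Final position: (x=1, y=7)

Derivation:
Start: (x=2, y=9)
  R (right): blocked, stay at (x=2, y=9)
  L (left): (x=2, y=9) -> (x=1, y=9)
  U (up): (x=1, y=9) -> (x=1, y=8)
  U (up): (x=1, y=8) -> (x=1, y=7)
Final: (x=1, y=7)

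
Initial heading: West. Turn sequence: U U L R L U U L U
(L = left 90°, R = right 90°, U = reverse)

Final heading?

Start: West
  U (U-turn (180°)) -> East
  U (U-turn (180°)) -> West
  L (left (90° counter-clockwise)) -> South
  R (right (90° clockwise)) -> West
  L (left (90° counter-clockwise)) -> South
  U (U-turn (180°)) -> North
  U (U-turn (180°)) -> South
  L (left (90° counter-clockwise)) -> East
  U (U-turn (180°)) -> West
Final: West

Answer: Final heading: West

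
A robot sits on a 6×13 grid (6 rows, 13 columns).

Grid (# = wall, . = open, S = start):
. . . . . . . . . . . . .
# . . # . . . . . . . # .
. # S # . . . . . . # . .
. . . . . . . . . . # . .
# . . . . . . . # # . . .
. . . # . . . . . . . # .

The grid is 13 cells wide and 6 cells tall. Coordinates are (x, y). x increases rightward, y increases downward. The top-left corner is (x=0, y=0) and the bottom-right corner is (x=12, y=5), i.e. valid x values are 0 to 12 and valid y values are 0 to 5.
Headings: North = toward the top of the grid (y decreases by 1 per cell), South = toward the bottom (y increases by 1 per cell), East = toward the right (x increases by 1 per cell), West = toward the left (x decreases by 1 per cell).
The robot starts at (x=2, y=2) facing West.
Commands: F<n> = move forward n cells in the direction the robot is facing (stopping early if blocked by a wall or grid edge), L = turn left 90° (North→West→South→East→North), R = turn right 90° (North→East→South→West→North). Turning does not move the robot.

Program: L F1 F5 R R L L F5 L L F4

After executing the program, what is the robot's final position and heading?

Answer: Final position: (x=2, y=1), facing North

Derivation:
Start: (x=2, y=2), facing West
  L: turn left, now facing South
  F1: move forward 1, now at (x=2, y=3)
  F5: move forward 2/5 (blocked), now at (x=2, y=5)
  R: turn right, now facing West
  R: turn right, now facing North
  L: turn left, now facing West
  L: turn left, now facing South
  F5: move forward 0/5 (blocked), now at (x=2, y=5)
  L: turn left, now facing East
  L: turn left, now facing North
  F4: move forward 4, now at (x=2, y=1)
Final: (x=2, y=1), facing North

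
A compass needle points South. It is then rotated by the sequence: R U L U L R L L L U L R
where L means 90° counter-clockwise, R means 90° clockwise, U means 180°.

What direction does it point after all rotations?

Start: South
  R (right (90° clockwise)) -> West
  U (U-turn (180°)) -> East
  L (left (90° counter-clockwise)) -> North
  U (U-turn (180°)) -> South
  L (left (90° counter-clockwise)) -> East
  R (right (90° clockwise)) -> South
  L (left (90° counter-clockwise)) -> East
  L (left (90° counter-clockwise)) -> North
  L (left (90° counter-clockwise)) -> West
  U (U-turn (180°)) -> East
  L (left (90° counter-clockwise)) -> North
  R (right (90° clockwise)) -> East
Final: East

Answer: Final heading: East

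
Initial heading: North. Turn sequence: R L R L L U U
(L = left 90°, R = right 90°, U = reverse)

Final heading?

Answer: Final heading: West

Derivation:
Start: North
  R (right (90° clockwise)) -> East
  L (left (90° counter-clockwise)) -> North
  R (right (90° clockwise)) -> East
  L (left (90° counter-clockwise)) -> North
  L (left (90° counter-clockwise)) -> West
  U (U-turn (180°)) -> East
  U (U-turn (180°)) -> West
Final: West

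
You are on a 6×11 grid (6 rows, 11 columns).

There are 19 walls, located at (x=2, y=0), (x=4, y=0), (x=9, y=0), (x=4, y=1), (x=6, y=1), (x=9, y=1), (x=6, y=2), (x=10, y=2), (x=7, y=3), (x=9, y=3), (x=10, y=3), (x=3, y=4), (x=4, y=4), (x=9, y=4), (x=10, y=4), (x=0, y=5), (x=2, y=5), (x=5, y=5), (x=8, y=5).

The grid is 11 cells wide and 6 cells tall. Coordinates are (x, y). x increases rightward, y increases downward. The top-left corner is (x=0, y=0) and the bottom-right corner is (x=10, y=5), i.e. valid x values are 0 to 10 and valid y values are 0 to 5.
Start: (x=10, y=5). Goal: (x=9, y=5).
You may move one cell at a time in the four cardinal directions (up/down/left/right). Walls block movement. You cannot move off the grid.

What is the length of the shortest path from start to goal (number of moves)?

BFS from (x=10, y=5) until reaching (x=9, y=5):
  Distance 0: (x=10, y=5)
  Distance 1: (x=9, y=5)  <- goal reached here
One shortest path (1 moves): (x=10, y=5) -> (x=9, y=5)

Answer: Shortest path length: 1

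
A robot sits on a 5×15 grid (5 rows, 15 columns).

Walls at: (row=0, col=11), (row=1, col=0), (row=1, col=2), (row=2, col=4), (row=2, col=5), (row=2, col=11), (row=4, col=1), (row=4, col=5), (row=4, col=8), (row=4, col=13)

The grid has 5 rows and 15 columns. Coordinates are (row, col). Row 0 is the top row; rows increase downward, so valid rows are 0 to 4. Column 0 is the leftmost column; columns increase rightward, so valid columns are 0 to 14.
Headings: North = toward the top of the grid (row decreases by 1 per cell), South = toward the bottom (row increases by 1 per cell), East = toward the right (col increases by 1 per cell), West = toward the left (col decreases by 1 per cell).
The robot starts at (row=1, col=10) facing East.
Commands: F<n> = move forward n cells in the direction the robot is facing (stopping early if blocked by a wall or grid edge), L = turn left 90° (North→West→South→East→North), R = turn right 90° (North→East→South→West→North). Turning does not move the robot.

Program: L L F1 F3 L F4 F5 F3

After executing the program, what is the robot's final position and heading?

Start: (row=1, col=10), facing East
  L: turn left, now facing North
  L: turn left, now facing West
  F1: move forward 1, now at (row=1, col=9)
  F3: move forward 3, now at (row=1, col=6)
  L: turn left, now facing South
  F4: move forward 3/4 (blocked), now at (row=4, col=6)
  F5: move forward 0/5 (blocked), now at (row=4, col=6)
  F3: move forward 0/3 (blocked), now at (row=4, col=6)
Final: (row=4, col=6), facing South

Answer: Final position: (row=4, col=6), facing South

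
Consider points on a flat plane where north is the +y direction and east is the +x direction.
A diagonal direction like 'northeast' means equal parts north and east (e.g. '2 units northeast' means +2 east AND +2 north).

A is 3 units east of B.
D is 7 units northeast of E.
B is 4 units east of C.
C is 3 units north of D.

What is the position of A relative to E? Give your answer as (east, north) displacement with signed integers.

Answer: A is at (east=14, north=10) relative to E.

Derivation:
Place E at the origin (east=0, north=0).
  D is 7 units northeast of E: delta (east=+7, north=+7); D at (east=7, north=7).
  C is 3 units north of D: delta (east=+0, north=+3); C at (east=7, north=10).
  B is 4 units east of C: delta (east=+4, north=+0); B at (east=11, north=10).
  A is 3 units east of B: delta (east=+3, north=+0); A at (east=14, north=10).
Therefore A relative to E: (east=14, north=10).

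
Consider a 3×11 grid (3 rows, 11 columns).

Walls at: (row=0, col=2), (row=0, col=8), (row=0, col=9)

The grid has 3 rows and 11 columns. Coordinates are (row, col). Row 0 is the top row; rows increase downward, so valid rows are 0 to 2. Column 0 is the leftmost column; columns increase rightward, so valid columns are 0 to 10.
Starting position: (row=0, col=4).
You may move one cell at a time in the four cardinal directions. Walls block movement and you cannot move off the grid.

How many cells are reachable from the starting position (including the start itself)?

BFS flood-fill from (row=0, col=4):
  Distance 0: (row=0, col=4)
  Distance 1: (row=0, col=3), (row=0, col=5), (row=1, col=4)
  Distance 2: (row=0, col=6), (row=1, col=3), (row=1, col=5), (row=2, col=4)
  Distance 3: (row=0, col=7), (row=1, col=2), (row=1, col=6), (row=2, col=3), (row=2, col=5)
  Distance 4: (row=1, col=1), (row=1, col=7), (row=2, col=2), (row=2, col=6)
  Distance 5: (row=0, col=1), (row=1, col=0), (row=1, col=8), (row=2, col=1), (row=2, col=7)
  Distance 6: (row=0, col=0), (row=1, col=9), (row=2, col=0), (row=2, col=8)
  Distance 7: (row=1, col=10), (row=2, col=9)
  Distance 8: (row=0, col=10), (row=2, col=10)
Total reachable: 30 (grid has 30 open cells total)

Answer: Reachable cells: 30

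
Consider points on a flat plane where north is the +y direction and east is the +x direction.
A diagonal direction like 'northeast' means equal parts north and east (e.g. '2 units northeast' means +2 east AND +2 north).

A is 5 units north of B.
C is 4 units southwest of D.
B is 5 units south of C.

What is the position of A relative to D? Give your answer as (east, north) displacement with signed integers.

Place D at the origin (east=0, north=0).
  C is 4 units southwest of D: delta (east=-4, north=-4); C at (east=-4, north=-4).
  B is 5 units south of C: delta (east=+0, north=-5); B at (east=-4, north=-9).
  A is 5 units north of B: delta (east=+0, north=+5); A at (east=-4, north=-4).
Therefore A relative to D: (east=-4, north=-4).

Answer: A is at (east=-4, north=-4) relative to D.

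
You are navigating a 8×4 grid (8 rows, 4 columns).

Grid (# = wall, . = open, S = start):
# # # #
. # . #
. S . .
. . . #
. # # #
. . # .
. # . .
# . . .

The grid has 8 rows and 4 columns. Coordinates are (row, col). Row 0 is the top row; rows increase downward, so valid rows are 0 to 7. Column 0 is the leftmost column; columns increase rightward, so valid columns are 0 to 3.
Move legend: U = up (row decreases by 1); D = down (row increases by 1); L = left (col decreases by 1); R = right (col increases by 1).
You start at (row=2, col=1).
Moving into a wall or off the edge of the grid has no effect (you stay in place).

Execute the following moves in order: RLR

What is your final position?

Answer: Final position: (row=2, col=2)

Derivation:
Start: (row=2, col=1)
  R (right): (row=2, col=1) -> (row=2, col=2)
  L (left): (row=2, col=2) -> (row=2, col=1)
  R (right): (row=2, col=1) -> (row=2, col=2)
Final: (row=2, col=2)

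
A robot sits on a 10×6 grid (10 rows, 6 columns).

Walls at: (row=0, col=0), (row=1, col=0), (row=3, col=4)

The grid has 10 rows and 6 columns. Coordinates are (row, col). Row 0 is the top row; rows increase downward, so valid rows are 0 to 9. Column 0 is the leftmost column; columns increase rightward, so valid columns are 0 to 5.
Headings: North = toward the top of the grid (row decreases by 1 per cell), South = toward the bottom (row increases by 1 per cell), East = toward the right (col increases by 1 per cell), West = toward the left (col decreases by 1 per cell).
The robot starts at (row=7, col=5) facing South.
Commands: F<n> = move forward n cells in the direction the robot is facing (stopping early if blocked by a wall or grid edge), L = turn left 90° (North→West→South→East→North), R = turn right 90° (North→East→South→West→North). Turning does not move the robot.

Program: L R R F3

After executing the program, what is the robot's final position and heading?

Start: (row=7, col=5), facing South
  L: turn left, now facing East
  R: turn right, now facing South
  R: turn right, now facing West
  F3: move forward 3, now at (row=7, col=2)
Final: (row=7, col=2), facing West

Answer: Final position: (row=7, col=2), facing West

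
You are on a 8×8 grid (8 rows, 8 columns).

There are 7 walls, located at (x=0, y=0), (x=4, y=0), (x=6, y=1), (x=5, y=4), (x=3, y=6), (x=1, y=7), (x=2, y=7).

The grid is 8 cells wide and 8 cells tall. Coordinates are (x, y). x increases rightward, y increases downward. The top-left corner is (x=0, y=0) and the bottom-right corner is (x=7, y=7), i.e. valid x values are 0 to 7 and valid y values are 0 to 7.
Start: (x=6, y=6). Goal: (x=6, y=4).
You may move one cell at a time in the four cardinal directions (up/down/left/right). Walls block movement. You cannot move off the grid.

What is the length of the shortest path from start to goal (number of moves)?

BFS from (x=6, y=6) until reaching (x=6, y=4):
  Distance 0: (x=6, y=6)
  Distance 1: (x=6, y=5), (x=5, y=6), (x=7, y=6), (x=6, y=7)
  Distance 2: (x=6, y=4), (x=5, y=5), (x=7, y=5), (x=4, y=6), (x=5, y=7), (x=7, y=7)  <- goal reached here
One shortest path (2 moves): (x=6, y=6) -> (x=6, y=5) -> (x=6, y=4)

Answer: Shortest path length: 2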